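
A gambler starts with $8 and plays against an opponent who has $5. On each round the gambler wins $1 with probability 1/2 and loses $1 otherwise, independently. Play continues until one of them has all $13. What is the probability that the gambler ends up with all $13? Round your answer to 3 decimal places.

With a fair step, P(i) = ½P(i−1) + ½P(i+1) with P(0)=0, P(13)=1 has the linear solution P(i) = i/13.
P(8) = 8/13 ≈ 0.615.

0.615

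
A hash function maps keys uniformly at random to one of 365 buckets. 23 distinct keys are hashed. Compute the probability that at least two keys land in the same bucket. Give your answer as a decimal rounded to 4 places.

It's easier to compute the probability that all 23 are distinct.
P(all distinct) = 365/365 · 364/365 · ··· · 343/365 ≈ 0.4927.
So the probability of at least one match is 1 − 0.4927 = 0.5073.

0.5073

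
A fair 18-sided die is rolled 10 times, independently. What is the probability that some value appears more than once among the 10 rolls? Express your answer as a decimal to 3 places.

P(all 10 different) = 18/18 · 17/18 · ··· · 9/18 ≈ 0.044.
P(at least two equal) = 1 − 0.044 = 0.956.

0.956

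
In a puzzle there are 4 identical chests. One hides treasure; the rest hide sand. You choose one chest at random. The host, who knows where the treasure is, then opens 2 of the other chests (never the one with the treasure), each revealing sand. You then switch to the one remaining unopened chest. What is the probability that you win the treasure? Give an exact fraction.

Your original chest holds the treasure with probability 1/4, so the other 3 collectively hold it with probability 3/4.
The host can always find 2 empty chests to open, so the reveals don't change that 3/4; it is now spread over the 1 remaining unopened chest.
P(win by switching) = (3/4) · (1/1) = 3/4.

3/4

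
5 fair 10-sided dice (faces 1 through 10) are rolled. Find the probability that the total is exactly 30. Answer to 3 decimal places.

There are 10^5 = 100000 equally likely outcomes.
The number of ordered 5-tuples from {1,…,10} summing to 30 is 5631.
P(sum = 30) = 5631/100000 ≈ 0.056.

0.056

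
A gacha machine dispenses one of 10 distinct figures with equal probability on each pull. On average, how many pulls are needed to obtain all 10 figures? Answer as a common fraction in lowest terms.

7381/252

After i distinct types are collected, each trial gives a new one with probability (10−i)/10, so the expected wait for the next new type is 10/(10−i).
E = 10/10 + 10/9 + 10/8 + 10/7 + 10/6 + 10/5 + 10/4 + 10/3 + 10/2 + 10/1 = 7381/252.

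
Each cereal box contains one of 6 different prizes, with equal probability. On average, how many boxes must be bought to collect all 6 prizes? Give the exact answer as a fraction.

147/10

After i distinct types are collected, each trial gives a new one with probability (6−i)/6, so the expected wait for the next new type is 6/(6−i).
E = 6/6 + 6/5 + 6/4 + 6/3 + 6/2 + 6/1 = 147/10.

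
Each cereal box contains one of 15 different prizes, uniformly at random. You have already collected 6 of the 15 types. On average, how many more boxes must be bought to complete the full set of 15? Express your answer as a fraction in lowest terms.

Starting from 6 distinct types, each trial gives a new one with probability (15−i)/15 when i types are held, so the wait for the next new type is 15/(15−i).
E = 15/9 + 15/8 + 15/7 + 15/6 + 15/5 + 15/4 + 15/3 + 15/2 + 15/1 = 7129/168.

7129/168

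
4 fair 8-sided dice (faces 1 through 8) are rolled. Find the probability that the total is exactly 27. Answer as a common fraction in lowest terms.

7/512

There are 8^4 = 4096 equally likely outcomes.
The number of ordered 4-tuples from {1,…,8} summing to 27 is 56.
P(sum = 27) = 56/4096 = 7/512.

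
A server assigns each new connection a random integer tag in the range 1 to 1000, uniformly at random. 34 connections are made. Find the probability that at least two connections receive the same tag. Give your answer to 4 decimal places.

0.4330

It's easier to compute the probability that all 34 are distinct.
P(all distinct) = 1000/1000 · 999/1000 · ··· · 967/1000 ≈ 0.5670.
So the probability of at least one match is 1 − 0.5670 = 0.4330.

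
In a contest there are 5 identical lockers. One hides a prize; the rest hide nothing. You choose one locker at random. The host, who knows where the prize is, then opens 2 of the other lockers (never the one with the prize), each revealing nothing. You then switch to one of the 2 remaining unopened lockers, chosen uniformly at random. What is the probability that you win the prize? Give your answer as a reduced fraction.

Your original locker holds the prize with probability 1/5, so the other 4 collectively hold it with probability 4/5.
The host can always find 2 empty lockers to open, so the reveals don't change that 4/5; it is now spread over the 2 remaining unopened lockers.
P(win by switching) = (4/5) · (1/2) = 2/5.

2/5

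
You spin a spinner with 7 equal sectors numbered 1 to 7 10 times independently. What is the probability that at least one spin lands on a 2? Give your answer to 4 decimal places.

0.7859

P(no spin lands on a 2) = (6/7)^10 ≈ 0.2141.
P(at least one) = 1 − 0.2141 = 0.7859.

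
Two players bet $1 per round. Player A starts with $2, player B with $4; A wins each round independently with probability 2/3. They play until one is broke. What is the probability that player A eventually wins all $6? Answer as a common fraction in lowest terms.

16/21

Let r = q/p = (1/3)/(2/3) = 1/2. The recurrence P(i) = p·P(i+1) + q·P(i−1) with P(0)=0, P(6)=1 gives P(i) = (1 − r^i)/(1 − r^6).
P(2) = (1 − (1/2)^2) / (1 − (1/2)^6) = 16/21.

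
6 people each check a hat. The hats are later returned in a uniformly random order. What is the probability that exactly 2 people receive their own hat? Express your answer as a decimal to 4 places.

Choose which 2 of the 6 are fixed: C(6,2) = 15 ways.
The remaining 4 must have no fixed point: D(4) = 9.
P = 15·9/720 = 3/16 ≈ 0.1875.

0.1875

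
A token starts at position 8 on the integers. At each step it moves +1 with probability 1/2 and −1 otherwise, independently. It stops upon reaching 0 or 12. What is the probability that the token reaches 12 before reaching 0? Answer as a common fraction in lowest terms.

2/3

With a fair step, P(i) = ½P(i−1) + ½P(i+1) with P(0)=0, P(12)=1 has the linear solution P(i) = i/12.
P(8) = 8/12 = 2/3.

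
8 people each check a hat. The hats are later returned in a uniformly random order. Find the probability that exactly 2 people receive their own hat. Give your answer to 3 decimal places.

Choose which 2 of the 8 are fixed: C(8,2) = 28 ways.
The remaining 6 must have no fixed point: D(6) = 265.
P = 28·265/40320 = 53/288 ≈ 0.184.

0.184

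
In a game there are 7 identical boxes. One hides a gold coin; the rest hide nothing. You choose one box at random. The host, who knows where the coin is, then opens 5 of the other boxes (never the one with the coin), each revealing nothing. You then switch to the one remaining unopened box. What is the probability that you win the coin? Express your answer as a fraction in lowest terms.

6/7

Your original box holds the coin with probability 1/7, so the other 6 collectively hold it with probability 6/7.
The host can always find 5 empty boxes to open, so the reveals don't change that 6/7; it is now spread over the 1 remaining unopened box.
P(win by switching) = (6/7) · (1/1) = 6/7.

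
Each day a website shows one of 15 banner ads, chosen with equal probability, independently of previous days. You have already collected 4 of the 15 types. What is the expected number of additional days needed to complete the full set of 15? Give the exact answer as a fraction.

83711/1848

Starting from 4 distinct types, each trial gives a new one with probability (15−i)/15 when i types are held, so the wait for the next new type is 15/(15−i).
E = 15/11 + 15/10 + 15/9 + 15/8 + 15/7 + 15/6 + 15/5 + 15/4 + 15/3 + 15/2 + 15/1 = 83711/1848.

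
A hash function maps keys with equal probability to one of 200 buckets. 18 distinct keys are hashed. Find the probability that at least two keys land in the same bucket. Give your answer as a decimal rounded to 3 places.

0.545

It's easier to compute the probability that all 18 are distinct.
P(all distinct) = 200/200 · 199/200 · ··· · 183/200 ≈ 0.455.
So the probability of at least one match is 1 − 0.455 = 0.545.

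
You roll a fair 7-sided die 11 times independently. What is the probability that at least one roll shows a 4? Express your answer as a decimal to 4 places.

P(no roll shows a 4) = (6/7)^11 ≈ 0.1835.
P(at least one) = 1 − 0.1835 = 0.8165.

0.8165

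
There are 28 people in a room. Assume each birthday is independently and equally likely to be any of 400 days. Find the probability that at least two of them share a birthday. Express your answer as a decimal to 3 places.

It's easier to compute the probability that all 28 are distinct.
P(all distinct) = 400/400 · 399/400 · ··· · 373/400 ≈ 0.380.
So the probability of at least one match is 1 − 0.380 = 0.620.

0.620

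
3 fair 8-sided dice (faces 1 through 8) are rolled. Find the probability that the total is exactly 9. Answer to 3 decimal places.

0.055

There are 8^3 = 512 equally likely outcomes.
The number of ordered 3-tuples from {1,…,8} summing to 9 is 28.
P(sum = 9) = 28/512 = 7/128 ≈ 0.055.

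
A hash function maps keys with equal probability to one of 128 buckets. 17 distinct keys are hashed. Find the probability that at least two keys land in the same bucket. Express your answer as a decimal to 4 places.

It's easier to compute the probability that all 17 are distinct.
P(all distinct) = 128/128 · 127/128 · ··· · 112/128 ≈ 0.3291.
So the probability of at least one match is 1 − 0.3291 = 0.6709.

0.6709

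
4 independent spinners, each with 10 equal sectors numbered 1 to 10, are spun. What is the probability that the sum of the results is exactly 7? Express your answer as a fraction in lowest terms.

1/500

There are 10^4 = 10000 equally likely outcomes.
The number of ordered 4-tuples from {1,…,10} summing to 7 is 20.
P(sum = 7) = 20/10000 = 1/500.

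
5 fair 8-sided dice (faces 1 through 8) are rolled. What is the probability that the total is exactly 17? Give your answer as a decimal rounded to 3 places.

0.045

There are 8^5 = 32768 equally likely outcomes.
The number of ordered 5-tuples from {1,…,8} summing to 17 is 1470.
P(sum = 17) = 1470/32768 = 735/16384 ≈ 0.045.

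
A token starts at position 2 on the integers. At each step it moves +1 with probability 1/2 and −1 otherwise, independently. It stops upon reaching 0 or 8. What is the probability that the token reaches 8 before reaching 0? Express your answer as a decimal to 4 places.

0.2500

With a fair step, P(i) = ½P(i−1) + ½P(i+1) with P(0)=0, P(8)=1 has the linear solution P(i) = i/8.
P(2) = 2/8 = 1/4 ≈ 0.2500.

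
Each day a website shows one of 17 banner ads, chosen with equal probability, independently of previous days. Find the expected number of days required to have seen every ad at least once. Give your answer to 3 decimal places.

58.472

After i distinct types are collected, each trial gives a new one with probability (17−i)/17, so the expected wait for the next new type is 17/(17−i).
E = 17/17 + 17/16 + 17/15 + 17/14 + 17/13 + 17/12 + 17/11 + 17/10 + 17/9 + 17/8 + 17/7 + 17/6 + 17/5 + 17/4 + 17/3 + 17/2 + 17/1 = 42142223/720720 ≈ 58.472.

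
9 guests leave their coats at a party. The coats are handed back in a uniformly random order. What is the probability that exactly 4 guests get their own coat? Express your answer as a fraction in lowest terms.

11/720

Choose which 4 of the 9 are fixed: C(9,4) = 126 ways.
The remaining 5 must have no fixed point: D(5) = 44.
P = 126·44/362880 = 11/720.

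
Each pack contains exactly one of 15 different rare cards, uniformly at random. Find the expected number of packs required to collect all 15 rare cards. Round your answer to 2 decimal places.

After i distinct types are collected, each trial gives a new one with probability (15−i)/15, so the expected wait for the next new type is 15/(15−i).
E = 15/15 + 15/14 + 15/13 + 15/12 + 15/11 + 15/10 + 15/9 + 15/8 + 15/7 + 15/6 + 15/5 + 15/4 + 15/3 + 15/2 + 15/1 = 1195757/24024 ≈ 49.77.

49.77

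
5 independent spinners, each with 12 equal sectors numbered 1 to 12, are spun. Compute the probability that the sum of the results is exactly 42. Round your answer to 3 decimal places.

There are 12^5 = 248832 equally likely outcomes.
The number of ordered 5-tuples from {1,…,12} summing to 42 is 6265.
P(sum = 42) = 6265/248832 ≈ 0.025.

0.025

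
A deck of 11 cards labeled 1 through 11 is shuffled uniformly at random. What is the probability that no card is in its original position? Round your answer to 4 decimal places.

This is the derangement probability: permutations of 11 with no fixed point.
D(11) = 11! · (1 − 1/1! + 1/2! − ··· + (−1)^11/11!) = 14684570.
P = 14684570/39916800 = 1468457/3991680 ≈ 0.3679.

0.3679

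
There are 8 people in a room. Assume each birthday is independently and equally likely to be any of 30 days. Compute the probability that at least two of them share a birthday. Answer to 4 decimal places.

0.6403

It's easier to compute the probability that all 8 are distinct.
P(all distinct) = 30/30 · 29/30 · ··· · 23/30 ≈ 0.3597.
So the probability of at least one match is 1 − 0.3597 = 0.6403.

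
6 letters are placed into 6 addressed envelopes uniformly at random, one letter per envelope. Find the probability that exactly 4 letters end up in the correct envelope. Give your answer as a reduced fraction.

1/48

Choose which 4 of the 6 are fixed: C(6,4) = 15 ways.
The remaining 2 must have no fixed point: D(2) = 1.
P = 15·1/720 = 1/48.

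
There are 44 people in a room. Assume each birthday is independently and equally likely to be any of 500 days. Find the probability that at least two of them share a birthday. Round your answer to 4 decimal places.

It's easier to compute the probability that all 44 are distinct.
P(all distinct) = 500/500 · 499/500 · ··· · 457/500 ≈ 0.1424.
So the probability of at least one match is 1 − 0.1424 = 0.8576.

0.8576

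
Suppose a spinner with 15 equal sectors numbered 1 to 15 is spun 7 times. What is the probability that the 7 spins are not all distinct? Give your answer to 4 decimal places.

0.8102

P(all 7 different) = 15/15 · 14/15 · ··· · 9/15 ≈ 0.1898.
P(at least two equal) = 1 − 0.1898 = 0.8102.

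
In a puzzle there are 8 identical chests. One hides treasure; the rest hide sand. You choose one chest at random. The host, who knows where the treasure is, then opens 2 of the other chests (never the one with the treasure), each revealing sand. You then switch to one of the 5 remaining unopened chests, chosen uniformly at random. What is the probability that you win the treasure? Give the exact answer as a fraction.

7/40

Your original chest holds the treasure with probability 1/8, so the other 7 collectively hold it with probability 7/8.
The host can always find 2 empty chests to open, so the reveals don't change that 7/8; it is now spread over the 5 remaining unopened chests.
P(win by switching) = (7/8) · (1/5) = 7/40.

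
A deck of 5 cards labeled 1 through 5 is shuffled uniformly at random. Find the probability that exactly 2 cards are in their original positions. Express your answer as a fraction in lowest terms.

1/6

Choose which 2 of the 5 are fixed: C(5,2) = 10 ways.
The remaining 3 must have no fixed point: D(3) = 2.
P = 10·2/120 = 1/6.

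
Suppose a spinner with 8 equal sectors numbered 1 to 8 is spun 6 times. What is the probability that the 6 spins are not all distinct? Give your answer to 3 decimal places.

P(all 6 different) = 8/8 · 7/8 · ··· · 3/8 ≈ 0.077.
P(at least two equal) = 1 − 0.077 = 0.923.

0.923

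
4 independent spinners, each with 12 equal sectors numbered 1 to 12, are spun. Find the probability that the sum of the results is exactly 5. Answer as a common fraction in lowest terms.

1/5184

There are 12^4 = 20736 equally likely outcomes.
The number of ordered 4-tuples from {1,…,12} summing to 5 is 4.
P(sum = 5) = 4/20736 = 1/5184.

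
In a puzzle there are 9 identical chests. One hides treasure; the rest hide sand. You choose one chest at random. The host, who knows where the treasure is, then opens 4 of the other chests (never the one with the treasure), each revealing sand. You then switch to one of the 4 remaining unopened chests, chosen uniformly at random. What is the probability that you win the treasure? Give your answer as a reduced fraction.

2/9

Your original chest holds the treasure with probability 1/9, so the other 8 collectively hold it with probability 8/9.
The host can always find 4 empty chests to open, so the reveals don't change that 8/9; it is now spread over the 4 remaining unopened chests.
P(win by switching) = (8/9) · (1/4) = 2/9.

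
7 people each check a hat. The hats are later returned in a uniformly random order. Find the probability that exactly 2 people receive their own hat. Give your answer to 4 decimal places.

Choose which 2 of the 7 are fixed: C(7,2) = 21 ways.
The remaining 5 must have no fixed point: D(5) = 44.
P = 21·44/5040 = 11/60 ≈ 0.1833.

0.1833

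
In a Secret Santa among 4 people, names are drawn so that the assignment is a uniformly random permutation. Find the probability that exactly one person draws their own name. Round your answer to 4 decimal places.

Choose which one is fixed: C(4,1) = 4 ways.
The remaining 3 must have no fixed point: D(3) = 2.
P = 4·2/24 = 1/3 ≈ 0.3333.

0.3333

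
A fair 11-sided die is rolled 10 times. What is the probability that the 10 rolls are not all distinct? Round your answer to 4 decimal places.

P(all 10 different) = 11/11 · 10/11 · ··· · 2/11 ≈ 0.0015.
P(at least two equal) = 1 − 0.0015 = 0.9985.

0.9985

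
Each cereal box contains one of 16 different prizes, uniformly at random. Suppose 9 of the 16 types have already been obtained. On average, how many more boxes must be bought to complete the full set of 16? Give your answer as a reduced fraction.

1452/35

Starting from 9 distinct types, each trial gives a new one with probability (16−i)/16 when i types are held, so the wait for the next new type is 16/(16−i).
E = 16/7 + 16/6 + 16/5 + 16/4 + 16/3 + 16/2 + 16/1 = 1452/35.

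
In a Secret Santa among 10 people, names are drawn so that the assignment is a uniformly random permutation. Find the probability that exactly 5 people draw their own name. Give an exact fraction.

Choose which 5 of the 10 are fixed: C(10,5) = 252 ways.
The remaining 5 must have no fixed point: D(5) = 44.
P = 252·44/3628800 = 11/3600.

11/3600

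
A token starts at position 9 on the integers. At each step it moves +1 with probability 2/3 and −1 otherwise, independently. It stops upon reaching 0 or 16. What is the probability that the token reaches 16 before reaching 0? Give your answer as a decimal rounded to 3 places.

Let r = q/p = (1/3)/(2/3) = 1/2. The recurrence P(i) = p·P(i+1) + q·P(i−1) with P(0)=0, P(16)=1 gives P(i) = (1 − r^i)/(1 − r^16).
P(9) = (1 − (1/2)^9) / (1 − (1/2)^16) = 65408/65535 ≈ 0.998.

0.998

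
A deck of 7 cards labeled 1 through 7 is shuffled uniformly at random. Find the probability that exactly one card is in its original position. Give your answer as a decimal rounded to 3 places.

0.368

Choose which one is fixed: C(7,1) = 7 ways.
The remaining 6 must have no fixed point: D(6) = 265.
P = 7·265/5040 = 53/144 ≈ 0.368.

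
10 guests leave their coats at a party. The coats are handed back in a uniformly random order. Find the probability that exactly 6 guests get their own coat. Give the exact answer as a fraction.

Choose which 6 of the 10 are fixed: C(10,6) = 210 ways.
The remaining 4 must have no fixed point: D(4) = 9.
P = 210·9/3628800 = 1/1920.

1/1920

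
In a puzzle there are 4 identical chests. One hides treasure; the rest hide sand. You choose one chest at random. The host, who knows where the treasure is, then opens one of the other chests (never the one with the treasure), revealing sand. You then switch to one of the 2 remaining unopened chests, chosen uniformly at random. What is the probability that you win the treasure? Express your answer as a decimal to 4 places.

Your original chest holds the treasure with probability 1/4, so the other 3 collectively hold it with probability 3/4.
The host can always find an empty chest to open, so this doesn't change that 3/4; it is now spread over the 2 remaining unopened chests.
P(win by switching) = (3/4) · (1/2) = 3/8 ≈ 0.3750.

0.3750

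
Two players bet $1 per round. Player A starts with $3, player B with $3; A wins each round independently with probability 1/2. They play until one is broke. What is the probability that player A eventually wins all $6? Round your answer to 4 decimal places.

With a fair step, P(i) = ½P(i−1) + ½P(i+1) with P(0)=0, P(6)=1 has the linear solution P(i) = i/6.
P(3) = 3/6 = 1/2 ≈ 0.5000.

0.5000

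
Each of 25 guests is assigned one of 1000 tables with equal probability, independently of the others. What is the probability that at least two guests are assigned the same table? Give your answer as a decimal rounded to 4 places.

0.2610

It's easier to compute the probability that all 25 are distinct.
P(all distinct) = 1000/1000 · 999/1000 · ··· · 976/1000 ≈ 0.7390.
So the probability of at least one match is 1 − 0.7390 = 0.2610.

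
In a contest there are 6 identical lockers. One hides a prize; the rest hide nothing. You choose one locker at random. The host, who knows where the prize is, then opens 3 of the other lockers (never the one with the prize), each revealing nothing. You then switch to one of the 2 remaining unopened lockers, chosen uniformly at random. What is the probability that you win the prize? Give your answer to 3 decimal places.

0.417

Your original locker holds the prize with probability 1/6, so the other 5 collectively hold it with probability 5/6.
The host can always find 3 empty lockers to open, so the reveals don't change that 5/6; it is now spread over the 2 remaining unopened lockers.
P(win by switching) = (5/6) · (1/2) = 5/12 ≈ 0.417.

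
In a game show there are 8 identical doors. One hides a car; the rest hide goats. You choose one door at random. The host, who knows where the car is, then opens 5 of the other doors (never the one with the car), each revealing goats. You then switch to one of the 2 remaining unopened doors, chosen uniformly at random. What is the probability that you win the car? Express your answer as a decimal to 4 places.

0.4375

Your original door holds the car with probability 1/8, so the other 7 collectively hold it with probability 7/8.
The host can always find 5 empty doors to open, so the reveals don't change that 7/8; it is now spread over the 2 remaining unopened doors.
P(win by switching) = (7/8) · (1/2) = 7/16 ≈ 0.4375.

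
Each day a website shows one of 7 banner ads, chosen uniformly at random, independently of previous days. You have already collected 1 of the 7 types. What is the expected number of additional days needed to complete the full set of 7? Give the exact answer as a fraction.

343/20

Starting from 1 distinct type, each trial gives a new one with probability (7−i)/7 when i types are held, so the wait for the next new type is 7/(7−i).
E = 7/6 + 7/5 + 7/4 + 7/3 + 7/2 + 7/1 = 343/20.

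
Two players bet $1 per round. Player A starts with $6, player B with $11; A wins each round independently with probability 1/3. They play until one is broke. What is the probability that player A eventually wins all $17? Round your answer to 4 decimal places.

0.0005

Let r = q/p = (2/3)/(1/3) = 2. The recurrence P(i) = p·P(i+1) + q·P(i−1) with P(0)=0, P(17)=1 gives P(i) = (1 − r^i)/(1 − r^17).
P(6) = (1 − (2)^6) / (1 − (2)^17) = 63/131071 ≈ 0.0005.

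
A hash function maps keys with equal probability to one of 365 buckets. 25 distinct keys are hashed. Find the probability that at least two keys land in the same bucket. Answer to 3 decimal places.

0.569

It's easier to compute the probability that all 25 are distinct.
P(all distinct) = 365/365 · 364/365 · ··· · 341/365 ≈ 0.431.
So the probability of at least one match is 1 − 0.431 = 0.569.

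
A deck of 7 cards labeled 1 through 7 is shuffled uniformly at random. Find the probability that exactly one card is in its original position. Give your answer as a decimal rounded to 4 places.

Choose which one is fixed: C(7,1) = 7 ways.
The remaining 6 must have no fixed point: D(6) = 265.
P = 7·265/5040 = 53/144 ≈ 0.3681.

0.3681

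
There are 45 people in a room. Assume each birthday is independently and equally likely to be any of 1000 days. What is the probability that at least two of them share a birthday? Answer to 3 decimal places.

0.634

It's easier to compute the probability that all 45 are distinct.
P(all distinct) = 1000/1000 · 999/1000 · ··· · 956/1000 ≈ 0.366.
So the probability of at least one match is 1 − 0.366 = 0.634.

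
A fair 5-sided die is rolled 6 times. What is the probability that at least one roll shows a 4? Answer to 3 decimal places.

P(no roll shows a 4) = (4/5)^6 ≈ 0.262.
P(at least one) = 1 − 0.262 = 0.738.

0.738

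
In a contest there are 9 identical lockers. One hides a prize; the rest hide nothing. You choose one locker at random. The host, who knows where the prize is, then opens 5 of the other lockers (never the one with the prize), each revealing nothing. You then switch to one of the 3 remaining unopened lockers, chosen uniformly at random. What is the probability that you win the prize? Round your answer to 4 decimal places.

0.2963

Your original locker holds the prize with probability 1/9, so the other 8 collectively hold it with probability 8/9.
The host can always find 5 empty lockers to open, so the reveals don't change that 8/9; it is now spread over the 3 remaining unopened lockers.
P(win by switching) = (8/9) · (1/3) = 8/27 ≈ 0.2963.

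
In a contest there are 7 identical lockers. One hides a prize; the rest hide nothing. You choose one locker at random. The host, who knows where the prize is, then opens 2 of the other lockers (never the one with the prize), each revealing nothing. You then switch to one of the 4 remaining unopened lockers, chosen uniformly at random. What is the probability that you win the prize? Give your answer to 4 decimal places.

Your original locker holds the prize with probability 1/7, so the other 6 collectively hold it with probability 6/7.
The host can always find 2 empty lockers to open, so the reveals don't change that 6/7; it is now spread over the 4 remaining unopened lockers.
P(win by switching) = (6/7) · (1/4) = 3/14 ≈ 0.2143.

0.2143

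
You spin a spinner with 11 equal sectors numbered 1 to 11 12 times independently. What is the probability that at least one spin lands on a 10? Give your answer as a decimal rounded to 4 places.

0.6814

P(no spin lands on a 10) = (10/11)^12 ≈ 0.3186.
P(at least one) = 1 − 0.3186 = 0.6814.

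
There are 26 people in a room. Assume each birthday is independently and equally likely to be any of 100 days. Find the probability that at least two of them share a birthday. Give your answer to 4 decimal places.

0.9718

It's easier to compute the probability that all 26 are distinct.
P(all distinct) = 100/100 · 99/100 · ··· · 75/100 ≈ 0.0282.
So the probability of at least one match is 1 − 0.0282 = 0.9718.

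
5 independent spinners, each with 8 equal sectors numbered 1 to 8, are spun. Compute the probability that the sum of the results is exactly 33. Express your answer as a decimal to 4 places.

0.0101

There are 8^5 = 32768 equally likely outcomes.
The number of ordered 5-tuples from {1,…,8} summing to 33 is 330.
P(sum = 33) = 330/32768 = 165/16384 ≈ 0.0101.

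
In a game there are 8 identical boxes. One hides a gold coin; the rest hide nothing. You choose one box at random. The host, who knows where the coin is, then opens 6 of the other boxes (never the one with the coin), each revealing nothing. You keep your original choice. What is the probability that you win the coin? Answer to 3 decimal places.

The host can always open 6 empty boxes regardless of your choice, so the reveals give no information about your original box.
P(win by staying) = 1/8 ≈ 0.125.

0.125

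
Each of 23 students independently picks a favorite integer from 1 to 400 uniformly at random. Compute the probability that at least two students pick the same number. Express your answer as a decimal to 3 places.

0.475

It's easier to compute the probability that all 23 are distinct.
P(all distinct) = 400/400 · 399/400 · ··· · 378/400 ≈ 0.525.
So the probability of at least one match is 1 − 0.525 = 0.475.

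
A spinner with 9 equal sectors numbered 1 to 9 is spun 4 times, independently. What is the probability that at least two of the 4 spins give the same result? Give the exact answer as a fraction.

131/243

P(all 4 different) = 9/9 · 8/9 · ··· · 6/9 = 112/243.
P(at least two equal) = 1 − 112/243 = 131/243.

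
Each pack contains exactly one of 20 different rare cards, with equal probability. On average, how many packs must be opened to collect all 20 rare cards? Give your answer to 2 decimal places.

After i distinct types are collected, each trial gives a new one with probability (20−i)/20, so the expected wait for the next new type is 20/(20−i).
E = 20/20 + 20/19 + 20/18 + 20/17 + 20/16 + 20/15 + 20/14 + 20/13 + 20/12 + 20/11 + 20/10 + 20/9 + 20/8 + 20/7 + 20/6 + 20/5 + 20/4 + 20/3 + 20/2 + 20/1 = 279175675/3879876 ≈ 71.95.

71.95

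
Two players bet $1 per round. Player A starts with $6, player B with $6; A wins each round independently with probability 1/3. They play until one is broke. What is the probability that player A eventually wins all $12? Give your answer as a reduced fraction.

1/65

Let r = q/p = (2/3)/(1/3) = 2. The recurrence P(i) = p·P(i+1) + q·P(i−1) with P(0)=0, P(12)=1 gives P(i) = (1 − r^i)/(1 − r^12).
P(6) = (1 − (2)^6) / (1 − (2)^12) = 1/65.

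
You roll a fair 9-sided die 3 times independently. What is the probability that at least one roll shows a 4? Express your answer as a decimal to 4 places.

P(no roll shows a 4) = (8/9)^3 ≈ 0.7023.
P(at least one) = 1 − 0.7023 = 0.2977.

0.2977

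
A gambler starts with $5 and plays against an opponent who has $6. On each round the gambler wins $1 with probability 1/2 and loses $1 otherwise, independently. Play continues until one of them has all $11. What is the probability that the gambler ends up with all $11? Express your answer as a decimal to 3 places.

With a fair step, P(i) = ½P(i−1) + ½P(i+1) with P(0)=0, P(11)=1 has the linear solution P(i) = i/11.
P(5) = 5/11 ≈ 0.455.

0.455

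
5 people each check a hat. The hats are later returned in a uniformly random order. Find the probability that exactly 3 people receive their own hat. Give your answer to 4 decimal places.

Choose which 3 of the 5 are fixed: C(5,3) = 10 ways.
The remaining 2 must have no fixed point: D(2) = 1.
P = 10·1/120 = 1/12 ≈ 0.0833.

0.0833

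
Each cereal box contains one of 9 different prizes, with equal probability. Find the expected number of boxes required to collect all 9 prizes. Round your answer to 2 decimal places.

After i distinct types are collected, each trial gives a new one with probability (9−i)/9, so the expected wait for the next new type is 9/(9−i).
E = 9/9 + 9/8 + 9/7 + 9/6 + 9/5 + 9/4 + 9/3 + 9/2 + 9/1 = 7129/280 ≈ 25.46.

25.46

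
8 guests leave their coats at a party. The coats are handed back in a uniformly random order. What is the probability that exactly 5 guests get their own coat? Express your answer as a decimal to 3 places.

0.003

Choose which 5 of the 8 are fixed: C(8,5) = 56 ways.
The remaining 3 must have no fixed point: D(3) = 2.
P = 56·2/40320 = 1/360 ≈ 0.003.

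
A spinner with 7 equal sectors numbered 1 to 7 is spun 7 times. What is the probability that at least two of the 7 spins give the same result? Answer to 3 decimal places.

P(all 7 different) = 7/7 · 6/7 · ··· · 1/7 ≈ 0.006.
P(at least two equal) = 1 − 0.006 = 0.994.

0.994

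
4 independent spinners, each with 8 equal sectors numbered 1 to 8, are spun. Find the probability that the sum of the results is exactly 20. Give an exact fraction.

There are 8^4 = 4096 equally likely outcomes.
The number of ordered 4-tuples from {1,…,8} summing to 20 is 315.
P(sum = 20) = 315/4096.

315/4096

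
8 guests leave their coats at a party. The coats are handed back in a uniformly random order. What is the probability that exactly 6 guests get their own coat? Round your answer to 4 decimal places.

0.0007

Choose which 6 of the 8 are fixed: C(8,6) = 28 ways.
The remaining 2 must have no fixed point: D(2) = 1.
P = 28·1/40320 = 1/1440 ≈ 0.0007.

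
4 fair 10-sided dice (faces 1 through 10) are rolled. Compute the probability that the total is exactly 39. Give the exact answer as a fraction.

1/2500

There are 10^4 = 10000 equally likely outcomes.
The number of ordered 4-tuples from {1,…,10} summing to 39 is 4.
P(sum = 39) = 4/10000 = 1/2500.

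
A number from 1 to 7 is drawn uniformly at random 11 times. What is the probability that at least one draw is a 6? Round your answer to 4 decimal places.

0.8165

P(no draw is a 6) = (6/7)^11 ≈ 0.1835.
P(at least one) = 1 − 0.1835 = 0.8165.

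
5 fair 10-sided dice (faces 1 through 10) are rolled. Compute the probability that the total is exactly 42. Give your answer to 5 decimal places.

0.00495

There are 10^5 = 100000 equally likely outcomes.
The number of ordered 5-tuples from {1,…,10} summing to 42 is 495.
P(sum = 42) = 495/100000 = 99/20000 ≈ 0.00495.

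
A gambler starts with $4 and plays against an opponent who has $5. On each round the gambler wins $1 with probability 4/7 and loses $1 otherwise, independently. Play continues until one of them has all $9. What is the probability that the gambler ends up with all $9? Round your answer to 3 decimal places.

0.739

Let r = q/p = (3/7)/(4/7) = 3/4. The recurrence P(i) = p·P(i+1) + q·P(i−1) with P(0)=0, P(9)=1 gives P(i) = (1 − r^i)/(1 − r^9).
P(4) = (1 − (3/4)^4) / (1 − (3/4)^9) = 179200/242461 ≈ 0.739.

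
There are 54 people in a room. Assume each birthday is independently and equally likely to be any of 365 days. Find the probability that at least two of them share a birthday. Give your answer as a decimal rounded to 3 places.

It's easier to compute the probability that all 54 are distinct.
P(all distinct) = 365/365 · 364/365 · ··· · 312/365 ≈ 0.016.
So the probability of at least one match is 1 − 0.016 = 0.984.

0.984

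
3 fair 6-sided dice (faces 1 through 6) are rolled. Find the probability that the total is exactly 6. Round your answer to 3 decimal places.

0.046

There are 6^3 = 216 equally likely outcomes.
The number of ordered 3-tuples from {1,…,6} summing to 6 is 10.
P(sum = 6) = 10/216 = 5/108 ≈ 0.046.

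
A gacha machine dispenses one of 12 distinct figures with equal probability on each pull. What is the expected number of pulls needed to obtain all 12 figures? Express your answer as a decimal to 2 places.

37.24

After i distinct types are collected, each trial gives a new one with probability (12−i)/12, so the expected wait for the next new type is 12/(12−i).
E = 12/12 + 12/11 + 12/10 + 12/9 + 12/8 + 12/7 + 12/6 + 12/5 + 12/4 + 12/3 + 12/2 + 12/1 = 86021/2310 ≈ 37.24.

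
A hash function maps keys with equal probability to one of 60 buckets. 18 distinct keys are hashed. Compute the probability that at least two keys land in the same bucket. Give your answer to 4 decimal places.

It's easier to compute the probability that all 18 are distinct.
P(all distinct) = 60/60 · 59/60 · ··· · 43/60 ≈ 0.0583.
So the probability of at least one match is 1 − 0.0583 = 0.9417.

0.9417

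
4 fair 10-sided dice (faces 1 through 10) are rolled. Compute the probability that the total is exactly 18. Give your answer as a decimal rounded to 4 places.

0.0540

There are 10^4 = 10000 equally likely outcomes.
The number of ordered 4-tuples from {1,…,10} summing to 18 is 540.
P(sum = 18) = 540/10000 = 27/500 ≈ 0.0540.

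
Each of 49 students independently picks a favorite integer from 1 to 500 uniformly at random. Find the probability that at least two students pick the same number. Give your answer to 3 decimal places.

It's easier to compute the probability that all 49 are distinct.
P(all distinct) = 500/500 · 499/500 · ··· · 452/500 ≈ 0.088.
So the probability of at least one match is 1 − 0.088 = 0.912.

0.912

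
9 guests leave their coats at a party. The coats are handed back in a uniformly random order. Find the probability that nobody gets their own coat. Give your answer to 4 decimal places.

0.3679

This is the derangement probability: permutations of 9 with no fixed point.
D(9) = 9! · (1 − 1/1! + 1/2! − ··· + (−1)^9/9!) = 133496.
P = 133496/362880 = 16687/45360 ≈ 0.3679.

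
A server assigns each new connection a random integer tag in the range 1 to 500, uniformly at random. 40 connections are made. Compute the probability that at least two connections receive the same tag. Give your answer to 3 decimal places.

0.799

It's easier to compute the probability that all 40 are distinct.
P(all distinct) = 500/500 · 499/500 · ··· · 461/500 ≈ 0.201.
So the probability of at least one match is 1 − 0.201 = 0.799.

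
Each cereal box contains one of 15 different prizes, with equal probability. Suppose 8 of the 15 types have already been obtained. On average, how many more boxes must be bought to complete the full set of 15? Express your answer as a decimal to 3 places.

38.893

Starting from 8 distinct types, each trial gives a new one with probability (15−i)/15 when i types are held, so the wait for the next new type is 15/(15−i).
E = 15/7 + 15/6 + 15/5 + 15/4 + 15/3 + 15/2 + 15/1 = 1089/28 ≈ 38.893.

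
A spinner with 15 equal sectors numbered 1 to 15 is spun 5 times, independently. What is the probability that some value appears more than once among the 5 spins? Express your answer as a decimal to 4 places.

P(all 5 different) = 15/15 · 14/15 · ··· · 11/15 ≈ 0.4745.
P(at least two equal) = 1 − 0.4745 = 0.5255.

0.5255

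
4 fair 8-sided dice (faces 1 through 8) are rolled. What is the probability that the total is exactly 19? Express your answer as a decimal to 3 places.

There are 8^4 = 4096 equally likely outcomes.
The number of ordered 4-tuples from {1,…,8} summing to 19 is 336.
P(sum = 19) = 336/4096 = 21/256 ≈ 0.082.

0.082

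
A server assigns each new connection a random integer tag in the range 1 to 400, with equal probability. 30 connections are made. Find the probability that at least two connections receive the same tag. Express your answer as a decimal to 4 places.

0.6722

It's easier to compute the probability that all 30 are distinct.
P(all distinct) = 400/400 · 399/400 · ··· · 371/400 ≈ 0.3278.
So the probability of at least one match is 1 − 0.3278 = 0.6722.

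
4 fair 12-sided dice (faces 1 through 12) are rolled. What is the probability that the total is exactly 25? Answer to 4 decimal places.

There are 12^4 = 20736 equally likely outcomes.
The number of ordered 4-tuples from {1,…,12} summing to 25 is 1144.
P(sum = 25) = 1144/20736 = 143/2592 ≈ 0.0552.

0.0552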